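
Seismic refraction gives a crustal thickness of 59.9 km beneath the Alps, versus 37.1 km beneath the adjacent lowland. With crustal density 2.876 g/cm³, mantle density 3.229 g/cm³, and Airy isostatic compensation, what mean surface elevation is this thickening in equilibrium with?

Excess crust Δ = 59.9 km − 37.1 km = 22.8 km, split between elevation h and root r with h + r = Δ.
Airy balance ρ_c h = (ρ_m − ρ_c) r gives r = h ρ_c/(ρ_m − ρ_c), so h (1 + ρ_c/(ρ_m − ρ_c)) = Δ, i.e. h = Δ (ρ_m − ρ_c)/ρ_m.
h = 22.8 km × 0.353/3.229 = 2.49 km.

2.49 km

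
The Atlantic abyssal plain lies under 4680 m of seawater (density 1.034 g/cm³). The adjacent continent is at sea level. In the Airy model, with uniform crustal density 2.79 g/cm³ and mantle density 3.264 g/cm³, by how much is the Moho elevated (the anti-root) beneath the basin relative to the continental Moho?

By Archimedes' principle applied to the lithosphere: replacing crust with seawater at the top is compensated by replacing crust with mantle at the base: d (ρ_c − ρ_w) = a (ρ_m − ρ_c).
a = d (ρ_c − ρ_w)/(ρ_m − ρ_c) = 4680 m × 1.756/0.474 = 17300 m.

17300 m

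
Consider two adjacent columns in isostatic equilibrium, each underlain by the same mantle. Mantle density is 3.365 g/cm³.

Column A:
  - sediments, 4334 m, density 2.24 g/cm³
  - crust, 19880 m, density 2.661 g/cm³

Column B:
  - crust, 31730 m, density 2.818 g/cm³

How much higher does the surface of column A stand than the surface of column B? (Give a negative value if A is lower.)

450 m

For any compensation level in the mantle, the mantle terms cancel and isostasy reduces to e = (Σt_A − Σt_B) − (Σ(ρt)_A − Σ(ρt)_B) / ρ_m.
Σt_A = 24214 m; Σt_B = 31730 m; Σ(ρt)_A = 62608.84; Σ(ρt)_B = 89415.14 (in m·g/cm³).
e = (24214 − 31730) − (62608.84 − 89415.14) / 3.365 = 450 m.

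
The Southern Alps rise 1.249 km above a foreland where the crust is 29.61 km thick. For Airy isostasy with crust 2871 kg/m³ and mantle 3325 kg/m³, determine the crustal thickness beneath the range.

38.8 km

Root depth r = h ρ_c / (ρ_m − ρ_c) = 1.249 km × 2871 / 454 = 7.898 km.
Total thickness = T + h + r = 29.61 km + 1.249 km + 7.898 km = 38.8 km.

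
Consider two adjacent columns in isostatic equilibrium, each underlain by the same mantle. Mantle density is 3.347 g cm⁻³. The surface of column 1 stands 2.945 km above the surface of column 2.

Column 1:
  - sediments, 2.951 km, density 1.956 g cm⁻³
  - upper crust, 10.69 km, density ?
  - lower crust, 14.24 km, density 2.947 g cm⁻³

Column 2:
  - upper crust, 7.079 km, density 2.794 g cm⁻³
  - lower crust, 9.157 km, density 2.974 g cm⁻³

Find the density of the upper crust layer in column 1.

Take the compensation level at the base of the deeper column (depth z_c below the surface of column 1) and equate Σ ρ_i t_i down to z_c; mantle fills any gap and the z_c terms cancel.
Column 1: 2.951×1.956 + 10.69×ρ + 14.24×2.947 + (z_c − 27.881)×3.347
Column 2: 2.945×0 + 7.079×2.794 + 9.157×2.974 + (z_c − 2.945 − 16.236)×3.347
The z_c×3.347 term appears on both sides and cancels. Collect the known terms of each column as K = Σ(ρt)_known − 3.347 × (depth of known layers): K_1 = 47.737436 − 3.347×27.881 = −45.580271; K_2 = 47.011644 − 3.347×(2.945 + 16.236) = −17.187163.
Balance: K_1 + 10.69×ρ = K_2, so ρ = (K_2 − K_1)/10.69 = 28.3931/10.69 = 2.66 g cm⁻³.

2.66 g cm⁻³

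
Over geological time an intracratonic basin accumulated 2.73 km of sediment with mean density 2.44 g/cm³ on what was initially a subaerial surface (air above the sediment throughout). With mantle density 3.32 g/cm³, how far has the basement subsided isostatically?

Subaerial load: s = t ρ_sed / ρ_m = 2.73 km × 2.44/3.32 = 2.01 km.

2.01 km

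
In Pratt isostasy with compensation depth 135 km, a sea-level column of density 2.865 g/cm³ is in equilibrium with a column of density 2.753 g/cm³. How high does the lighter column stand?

ρ_ref D = ρ (D + h) → h = D (ρ_ref − ρ)/ρ.
h = 135 km × (2.865 − 2.753)/2.753 = 5.49 km.

5.49 km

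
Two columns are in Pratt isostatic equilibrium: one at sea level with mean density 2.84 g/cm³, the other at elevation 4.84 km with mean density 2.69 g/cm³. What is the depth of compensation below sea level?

ρ_ref D = ρ (D + h) → D (ρ_ref − ρ) = ρ h.
D = ρ h/(ρ_ref − ρ) = 2.69 × 4.84 km/(2.84 − 2.69) = 86.8 km.

86.8 km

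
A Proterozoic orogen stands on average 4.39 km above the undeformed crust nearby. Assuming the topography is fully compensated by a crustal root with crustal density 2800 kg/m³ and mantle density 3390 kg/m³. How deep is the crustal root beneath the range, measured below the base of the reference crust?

20.8 km

Equating mass per unit area of the two columns: the weight of the topography is balanced by the buoyancy of the root, ρ_c h = (ρ_m − ρ_c) r.
r = h · ρ_c / (ρ_m − ρ_c) = 4.39 km × 2800 / (3390 − 2800) = 20.8 km.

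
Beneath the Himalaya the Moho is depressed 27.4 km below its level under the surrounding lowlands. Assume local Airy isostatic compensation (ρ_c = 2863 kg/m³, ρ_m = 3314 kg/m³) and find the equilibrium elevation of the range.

Balancing pressure at the compensation depth: ρ_c h = (ρ_m − ρ_c) r.
h = r (ρ_m − ρ_c) / ρ_c = 27.4 km × (3314 − 2863) / 2863 = 4.32 km.

4.32 km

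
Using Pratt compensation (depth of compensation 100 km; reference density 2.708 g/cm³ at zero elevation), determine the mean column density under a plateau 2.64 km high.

2.64 g/cm³

Pratt balance: ρ_ref D = ρ (D + h).
ρ = ρ_ref D/(D + h) = 2.708 × 100 km/(100 km + 2.64 km) = 2.64 g/cm³.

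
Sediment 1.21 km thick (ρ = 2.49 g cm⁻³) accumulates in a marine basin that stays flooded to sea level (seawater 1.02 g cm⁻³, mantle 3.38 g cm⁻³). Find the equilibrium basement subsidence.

0.754 km

Submarine loading: the sediment displaces seawater, and the subsidence is in turn flooded, so s (ρ_m − ρ_w) = t (ρ_sed − ρ_w).
s = 1.21 km × (2.49 − 1.02) / (3.38 − 1.02) = 0.754 km.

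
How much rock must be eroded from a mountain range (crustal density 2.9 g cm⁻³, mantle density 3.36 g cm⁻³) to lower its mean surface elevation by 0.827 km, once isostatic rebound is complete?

6.04 km

Net drop Δ = e − u = e − e ρ_c/ρ_m = e (ρ_m − ρ_c)/ρ_m.
e = Δ ρ_m/(ρ_m − ρ_c) = 0.827 km × 3.36/0.46 = 6.04 km.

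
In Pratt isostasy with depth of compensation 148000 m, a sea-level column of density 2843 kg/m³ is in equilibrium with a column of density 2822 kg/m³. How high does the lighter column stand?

ρ_ref D = ρ (D + h) → h = D (ρ_ref − ρ)/ρ.
h = 148000 m × (2843 − 2822)/2822 = 1100 m.

1100 m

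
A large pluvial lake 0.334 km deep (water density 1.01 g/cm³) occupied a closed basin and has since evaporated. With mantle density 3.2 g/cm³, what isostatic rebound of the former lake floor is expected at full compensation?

0.105 km

u = d ρ_w/ρ_m = 0.334 km × 1.01/3.2 = 0.105 km.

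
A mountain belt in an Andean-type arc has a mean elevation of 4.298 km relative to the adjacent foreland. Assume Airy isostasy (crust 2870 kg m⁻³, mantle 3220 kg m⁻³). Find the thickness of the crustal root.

For local isostatic compensation: the weight of the topography is balanced by the buoyancy of the root, ρ_c h = (ρ_m − ρ_c) r.
r = h · ρ_c / (ρ_m − ρ_c) = 4.298 km × 2870 / (3220 − 2870) = 35.2 km.

35.2 km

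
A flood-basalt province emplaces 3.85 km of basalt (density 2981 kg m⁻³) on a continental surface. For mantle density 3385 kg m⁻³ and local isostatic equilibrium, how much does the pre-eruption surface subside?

Subaerial loading: s = t ρ_load / ρ_m.
s = 3.85 km × 2981/3385 = 3.39 km.

3.39 km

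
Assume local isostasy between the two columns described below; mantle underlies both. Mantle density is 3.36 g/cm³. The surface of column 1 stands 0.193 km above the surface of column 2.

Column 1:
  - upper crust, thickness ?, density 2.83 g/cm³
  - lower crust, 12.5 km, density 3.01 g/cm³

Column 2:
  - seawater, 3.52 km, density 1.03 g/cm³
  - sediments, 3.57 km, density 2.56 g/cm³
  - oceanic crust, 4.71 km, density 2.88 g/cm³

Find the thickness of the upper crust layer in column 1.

18.1 km

Take the compensation level at the base of the deeper column (depth z_c below the surface of column 1) and equate Σ ρ_i t_i down to z_c; mantle fills any gap and the z_c terms cancel.
Column 1: x×2.83 + 12.5×3.01 + (z_c − 12.5 − x)×3.36
Column 2: 0.193×0 + 3.52×1.03 + 3.57×2.56 + 4.71×2.88 + (z_c − 0.193 − 11.8)×3.36
The z_c×3.36 term appears on both sides and cancels. Collect the known terms of each column as K = Σ(ρt)_known − 3.36 × (depth of known layers): K_1 = 37.625 − 3.36×12.5 = −4.375; K_2 = 26.3296 − 3.36×(0.193 + 11.8) = −13.96688.
Balance: K_1 − x×(3.36 − 2.83) = K_2, so x = (K_1 − K_2)/(3.36 − 2.83) = 9.59188/0.53 = 18.1 km.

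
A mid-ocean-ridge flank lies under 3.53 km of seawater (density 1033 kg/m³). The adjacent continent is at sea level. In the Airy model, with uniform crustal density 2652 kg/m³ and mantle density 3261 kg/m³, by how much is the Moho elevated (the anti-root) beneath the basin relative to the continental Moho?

9.38 km

In Airy isostatic equilibrium: replacing crust with seawater at the top is compensated by replacing crust with mantle at the base: d (ρ_c − ρ_w) = a (ρ_m − ρ_c).
a = d (ρ_c − ρ_w)/(ρ_m − ρ_c) = 3.53 km × 1619/609 = 9.38 km.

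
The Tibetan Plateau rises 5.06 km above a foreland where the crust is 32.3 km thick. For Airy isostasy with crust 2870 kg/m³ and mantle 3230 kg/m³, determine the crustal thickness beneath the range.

Root depth r = h ρ_c / (ρ_m − ρ_c) = 5.06 km × 2870 / 360 = 40.34 km.
Total thickness = T + h + r = 32.3 km + 5.06 km + 40.34 km = 77.7 km.

77.7 km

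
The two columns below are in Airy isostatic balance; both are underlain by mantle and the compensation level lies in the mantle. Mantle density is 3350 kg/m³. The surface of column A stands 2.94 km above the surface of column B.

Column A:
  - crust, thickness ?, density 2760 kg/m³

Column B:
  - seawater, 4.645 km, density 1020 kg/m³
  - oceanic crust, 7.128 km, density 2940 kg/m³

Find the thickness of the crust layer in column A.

Take the compensation level at the base of the deeper column (depth z_c below the surface of column A) and equate Σ ρ_i t_i down to z_c; mantle fills any gap and the z_c terms cancel.
Column A: x×2760 + (z_c − 0 − x)×3350
Column B: 2.94×0 + 4.645×1020 + 7.128×2940 + (z_c − 2.94 − 11.773)×3350
The z_c×3350 term appears on both sides and cancels. Collect the known terms of each column as K = Σ(ρt)_known − 3350 × (depth of known layers): K_A = 0 − 3350×0 = 0; K_B = 25694.22 − 3350×(2.94 + 11.773) = −23594.33.
Balance: K_A − x×(3350 − 2760) = K_B, so x = (K_A − K_B)/(3350 − 2760) = 23594.3/590 = 40 km.

40 km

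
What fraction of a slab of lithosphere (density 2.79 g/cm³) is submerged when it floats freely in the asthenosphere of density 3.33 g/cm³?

Submerged fraction = ρ_obj/ρ_fluid = 2.79/3.33 = 0.838.

0.838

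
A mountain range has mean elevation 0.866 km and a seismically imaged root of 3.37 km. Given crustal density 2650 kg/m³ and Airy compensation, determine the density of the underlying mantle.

3330 kg/m³

Airy balance: ρ_c h = (ρ_m − ρ_c) r → ρ_m = ρ_c (1 + h/r).
ρ_m = 2650 × (1 + 0.866 km/3.37 km) = 3330 kg/m³.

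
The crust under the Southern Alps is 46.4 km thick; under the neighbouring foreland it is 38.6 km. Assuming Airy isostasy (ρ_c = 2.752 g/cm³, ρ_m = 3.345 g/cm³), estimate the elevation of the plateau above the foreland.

Excess crust Δ = 46.4 km − 38.6 km = 7.8 km, split between elevation h and root r with h + r = Δ.
Airy balance ρ_c h = (ρ_m − ρ_c) r gives r = h ρ_c/(ρ_m − ρ_c), so h (1 + ρ_c/(ρ_m − ρ_c)) = Δ, i.e. h = Δ (ρ_m − ρ_c)/ρ_m.
h = 7.8 km × 0.593/3.345 = 1.38 km.

1.38 km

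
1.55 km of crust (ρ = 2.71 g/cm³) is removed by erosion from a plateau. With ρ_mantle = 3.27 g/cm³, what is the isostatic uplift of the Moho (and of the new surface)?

1.28 km

Unloading: uplift u = e ρ_c/ρ_m = 1.55 km × 2.71/3.27 = 1.28 km.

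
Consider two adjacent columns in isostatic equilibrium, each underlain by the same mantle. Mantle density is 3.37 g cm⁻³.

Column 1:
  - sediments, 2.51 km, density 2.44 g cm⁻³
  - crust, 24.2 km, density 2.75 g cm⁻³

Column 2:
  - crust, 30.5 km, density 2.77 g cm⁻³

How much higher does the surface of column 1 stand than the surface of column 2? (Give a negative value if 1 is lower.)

For any compensation level in the mantle, the mantle terms cancel and isostasy reduces to e = (Σt_1 − Σt_2) − (Σ(ρt)_1 − Σ(ρt)_2) / ρ_m.
Σt_1 = 26.71 km; Σt_2 = 30.5 km; Σ(ρt)_1 = 72.6744; Σ(ρt)_2 = 84.485 (in km·g cm⁻³).
e = (26.71 − 30.5) − (72.6744 − 84.485) / 3.37 = −0.285 km.

−0.285 km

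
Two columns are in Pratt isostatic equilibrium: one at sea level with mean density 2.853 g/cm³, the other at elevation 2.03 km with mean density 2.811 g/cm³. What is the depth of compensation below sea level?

136 km

ρ_ref D = ρ (D + h) → D (ρ_ref − ρ) = ρ h.
D = ρ h/(ρ_ref − ρ) = 2.811 × 2.03 km/(2.853 − 2.811) = 136 km.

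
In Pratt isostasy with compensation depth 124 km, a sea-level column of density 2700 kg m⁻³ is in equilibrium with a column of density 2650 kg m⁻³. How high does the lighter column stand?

2.34 km

ρ_ref D = ρ (D + h) → h = D (ρ_ref − ρ)/ρ.
h = 124 km × (2700 − 2650)/2650 = 2.34 km.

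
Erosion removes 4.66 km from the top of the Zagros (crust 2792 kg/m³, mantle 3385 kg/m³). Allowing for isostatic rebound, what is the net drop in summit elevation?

Rebound u = e ρ_c/ρ_m = 4.66 km × 2792/3385 = 3.844 km.
Net surface drop = e − u = 4.66 km − 3.844 km = e (ρ_m − ρ_c)/ρ_m = 0.816 km.

0.816 km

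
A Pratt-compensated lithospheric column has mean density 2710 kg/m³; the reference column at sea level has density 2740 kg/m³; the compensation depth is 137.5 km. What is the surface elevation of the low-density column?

ρ_ref D = ρ (D + h) → h = D (ρ_ref − ρ)/ρ.
h = 137.5 km × (2740 − 2710)/2710 = 1.52 km.

1.52 km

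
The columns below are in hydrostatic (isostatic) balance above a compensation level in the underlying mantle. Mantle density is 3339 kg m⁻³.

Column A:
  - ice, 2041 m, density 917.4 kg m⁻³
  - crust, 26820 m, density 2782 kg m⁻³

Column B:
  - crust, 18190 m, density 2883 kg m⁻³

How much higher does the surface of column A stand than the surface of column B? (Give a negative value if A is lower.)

3470 m

For any compensation level in the mantle, the mantle terms cancel and isostasy reduces to e = (Σt_A − Σt_B) − (Σ(ρt)_A − Σ(ρt)_B) / ρ_m.
Σt_A = 28861 m; Σt_B = 18190 m; Σ(ρt)_A = 76485653.4; Σ(ρt)_B = 52441770 (in m·kg m⁻³).
e = (28861 − 18190) − (76485653.4 − 52441770) / 3339 = 3470 m.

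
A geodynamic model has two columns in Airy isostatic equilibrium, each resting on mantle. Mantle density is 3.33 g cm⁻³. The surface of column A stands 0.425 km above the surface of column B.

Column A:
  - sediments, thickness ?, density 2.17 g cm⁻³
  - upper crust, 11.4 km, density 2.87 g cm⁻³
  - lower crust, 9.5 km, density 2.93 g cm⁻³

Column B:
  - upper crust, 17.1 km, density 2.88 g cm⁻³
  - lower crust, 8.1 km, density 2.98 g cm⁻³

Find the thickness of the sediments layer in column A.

Take the compensation level at the base of the deeper column (depth z_c below the surface of column A) and equate Σ ρ_i t_i down to z_c; mantle fills any gap and the z_c terms cancel.
Column A: x×2.17 + 11.4×2.87 + 9.5×2.93 + (z_c − 20.9 − x)×3.33
Column B: 0.425×0 + 17.1×2.88 + 8.1×2.98 + (z_c − 0.425 − 25.2)×3.33
The z_c×3.33 term appears on both sides and cancels. Collect the known terms of each column as K = Σ(ρt)_known − 3.33 × (depth of known layers): K_A = 60.553 − 3.33×20.9 = −9.044; K_B = 73.386 − 3.33×(0.425 + 25.2) = −11.94525.
Balance: K_A − x×(3.33 − 2.17) = K_B, so x = (K_A − K_B)/(3.33 − 2.17) = 2.90125/1.16 = 2.5 km.

2.5 km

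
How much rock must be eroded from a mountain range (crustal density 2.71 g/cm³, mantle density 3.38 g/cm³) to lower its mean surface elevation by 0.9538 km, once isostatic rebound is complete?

Net drop Δ = e − u = e − e ρ_c/ρ_m = e (ρ_m − ρ_c)/ρ_m.
e = Δ ρ_m/(ρ_m − ρ_c) = 0.9538 km × 3.38/0.67 = 4.81 km.

4.81 km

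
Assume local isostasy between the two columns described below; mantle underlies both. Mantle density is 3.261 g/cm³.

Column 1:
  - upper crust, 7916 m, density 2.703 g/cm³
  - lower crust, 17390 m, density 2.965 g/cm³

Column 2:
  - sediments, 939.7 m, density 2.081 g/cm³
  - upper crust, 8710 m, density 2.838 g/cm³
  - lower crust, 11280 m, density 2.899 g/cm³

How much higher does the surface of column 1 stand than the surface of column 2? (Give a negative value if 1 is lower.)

For any compensation level in the mantle, the mantle terms cancel and isostasy reduces to e = (Σt_1 − Σt_2) − (Σ(ρt)_1 − Σ(ρt)_2) / ρ_m.
Σt_1 = 25306 m; Σt_2 = 20929.7 m; Σ(ρt)_1 = 72958.298; Σ(ρt)_2 = 59375.2157 (in m·g/cm³).
e = (25306 − 20929.7) − (72958.298 − 59375.2157) / 3.261 = 211 m.

211 m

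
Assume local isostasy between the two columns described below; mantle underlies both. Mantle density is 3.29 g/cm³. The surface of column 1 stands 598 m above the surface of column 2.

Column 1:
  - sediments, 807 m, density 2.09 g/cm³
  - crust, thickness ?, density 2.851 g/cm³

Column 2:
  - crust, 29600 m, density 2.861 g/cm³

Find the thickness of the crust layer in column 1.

31200 m

Take the compensation level at the base of the deeper column (depth z_c below the surface of column 1) and equate Σ ρ_i t_i down to z_c; mantle fills any gap and the z_c terms cancel.
Column 1: 807×2.09 + x×2.851 + (z_c − 807 − x)×3.29
Column 2: 598×0 + 29600×2.861 + (z_c − 598 − 29600)×3.29
The z_c×3.29 term appears on both sides and cancels. Collect the known terms of each column as K = Σ(ρt)_known − 3.29 × (depth of known layers): K_1 = 1686.63 − 3.29×807 = −968.4; K_2 = 84685.6 − 3.29×(598 + 29600) = −14665.82.
Balance: K_1 − x×(3.29 − 2.851) = K_2, so x = (K_1 − K_2)/(3.29 − 2.851) = 13697.4/0.439 = 31200 m.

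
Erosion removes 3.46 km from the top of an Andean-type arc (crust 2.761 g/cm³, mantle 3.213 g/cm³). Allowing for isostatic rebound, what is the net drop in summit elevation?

Rebound u = e ρ_c/ρ_m = 3.46 km × 2.761/3.213 = 2.973 km.
Net surface drop = e − u = 3.46 km − 2.973 km = e (ρ_m − ρ_c)/ρ_m = 0.487 km.

0.487 km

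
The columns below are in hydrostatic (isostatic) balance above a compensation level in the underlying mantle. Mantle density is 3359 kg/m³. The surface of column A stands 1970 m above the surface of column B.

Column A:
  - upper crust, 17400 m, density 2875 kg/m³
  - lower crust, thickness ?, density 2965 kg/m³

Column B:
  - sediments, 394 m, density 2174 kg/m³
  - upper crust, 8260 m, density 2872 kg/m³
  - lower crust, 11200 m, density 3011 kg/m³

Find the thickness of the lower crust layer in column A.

16700 m

Take the compensation level at the base of the deeper column (depth z_c below the surface of column A) and equate Σ ρ_i t_i down to z_c; mantle fills any gap and the z_c terms cancel.
Column A: 17400×2875 + x×2965 + (z_c − 17400 − x)×3359
Column B: 1970×0 + 394×2174 + 8260×2872 + 11200×3011 + (z_c − 1970 − 19854)×3359
The z_c×3359 term appears on both sides and cancels. Collect the known terms of each column as K = Σ(ρt)_known − 3359 × (depth of known layers): K_A = 50025000 − 3359×17400 = −8421600; K_B = 58302476 − 3359×(1970 + 19854) = −15004340.
Balance: K_A − x×(3359 − 2965) = K_B, so x = (K_A − K_B)/(3359 − 2965) = 6582740/394 = 16700 m.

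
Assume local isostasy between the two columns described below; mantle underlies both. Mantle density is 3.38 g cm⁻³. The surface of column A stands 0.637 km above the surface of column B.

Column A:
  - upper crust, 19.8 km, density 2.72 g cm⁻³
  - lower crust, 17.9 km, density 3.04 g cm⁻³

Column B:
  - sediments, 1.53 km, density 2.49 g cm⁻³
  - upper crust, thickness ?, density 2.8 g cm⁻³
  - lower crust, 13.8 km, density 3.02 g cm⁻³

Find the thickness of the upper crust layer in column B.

Take the compensation level at the base of the deeper column (depth z_c below the surface of column A) and equate Σ ρ_i t_i down to z_c; mantle fills any gap and the z_c terms cancel.
Column A: 19.8×2.72 + 17.9×3.04 + (z_c − 37.7)×3.38
Column B: 0.637×0 + 1.53×2.49 + x×2.8 + 13.8×3.02 + (z_c − 0.637 − 15.33 − x)×3.38
The z_c×3.38 term appears on both sides and cancels. Collect the known terms of each column as K = Σ(ρt)_known − 3.38 × (depth of known layers): K_A = 108.272 − 3.38×37.7 = −19.154; K_B = 45.4857 − 3.38×(0.637 + 15.33) = −8.48276.
Balance: K_A = K_B − x×(3.38 − 2.8), so x = (K_B − K_A)/(3.38 − 2.8) = 10.6712/0.58 = 18.4 km.

18.4 km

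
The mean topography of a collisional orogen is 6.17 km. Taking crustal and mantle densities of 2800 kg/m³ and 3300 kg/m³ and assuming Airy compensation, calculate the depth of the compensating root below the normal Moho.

34.6 km

In Airy isostatic equilibrium: the weight of the topography is balanced by the buoyancy of the root, ρ_c h = (ρ_m − ρ_c) r.
r = h · ρ_c / (ρ_m − ρ_c) = 6.17 km × 2800 / (3300 − 2800) = 34.6 km.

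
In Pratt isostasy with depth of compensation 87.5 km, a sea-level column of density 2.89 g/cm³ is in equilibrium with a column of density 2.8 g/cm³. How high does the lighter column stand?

ρ_ref D = ρ (D + h) → h = D (ρ_ref − ρ)/ρ.
h = 87.5 km × (2.89 − 2.8)/2.8 = 2.81 km.

2.81 km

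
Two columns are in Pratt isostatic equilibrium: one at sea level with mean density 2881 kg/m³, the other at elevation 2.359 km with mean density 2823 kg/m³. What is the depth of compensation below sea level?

ρ_ref D = ρ (D + h) → D (ρ_ref − ρ) = ρ h.
D = ρ h/(ρ_ref − ρ) = 2823 × 2.359 km/(2881 − 2823) = 115 km.

115 km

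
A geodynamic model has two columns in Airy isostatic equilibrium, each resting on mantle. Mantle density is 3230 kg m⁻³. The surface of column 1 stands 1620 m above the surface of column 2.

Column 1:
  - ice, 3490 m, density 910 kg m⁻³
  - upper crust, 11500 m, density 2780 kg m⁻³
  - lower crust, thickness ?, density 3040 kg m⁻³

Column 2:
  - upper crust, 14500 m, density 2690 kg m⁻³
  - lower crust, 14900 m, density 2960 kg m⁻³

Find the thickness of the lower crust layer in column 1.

20100 m

Take the compensation level at the base of the deeper column (depth z_c below the surface of column 1) and equate Σ ρ_i t_i down to z_c; mantle fills any gap and the z_c terms cancel.
Column 1: 3490×910 + 11500×2780 + x×3040 + (z_c − 14990 − x)×3230
Column 2: 1620×0 + 14500×2690 + 14900×2960 + (z_c − 1620 − 29400)×3230
The z_c×3230 term appears on both sides and cancels. Collect the known terms of each column as K = Σ(ρt)_known − 3230 × (depth of known layers): K_1 = 35145900 − 3230×14990 = −13271800; K_2 = 83109000 − 3230×(1620 + 29400) = −17085600.
Balance: K_1 − x×(3230 − 3040) = K_2, so x = (K_1 − K_2)/(3230 − 3040) = 3813800/190 = 20100 m.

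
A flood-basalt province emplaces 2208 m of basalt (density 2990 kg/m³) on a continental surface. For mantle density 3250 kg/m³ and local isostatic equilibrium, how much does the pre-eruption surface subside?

Subaerial loading: s = t ρ_load / ρ_m.
s = 2208 m × 2990/3250 = 2030 m.

2030 m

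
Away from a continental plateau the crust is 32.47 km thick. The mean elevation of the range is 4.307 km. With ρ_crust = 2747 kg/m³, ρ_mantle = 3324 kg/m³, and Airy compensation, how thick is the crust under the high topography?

Root depth r = h ρ_c / (ρ_m − ρ_c) = 4.307 km × 2747 / 577 = 20.5 km.
Total thickness = T + h + r = 32.47 km + 4.307 km + 20.5 km = 57.3 km.

57.3 km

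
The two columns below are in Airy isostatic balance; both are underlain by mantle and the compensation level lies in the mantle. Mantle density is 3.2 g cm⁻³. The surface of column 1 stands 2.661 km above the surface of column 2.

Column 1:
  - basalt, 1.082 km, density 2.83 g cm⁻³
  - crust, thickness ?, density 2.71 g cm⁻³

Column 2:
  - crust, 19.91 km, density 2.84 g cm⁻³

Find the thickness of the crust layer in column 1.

Take the compensation level at the base of the deeper column (depth z_c below the surface of column 1) and equate Σ ρ_i t_i down to z_c; mantle fills any gap and the z_c terms cancel.
Column 1: 1.082×2.83 + x×2.71 + (z_c − 1.082 − x)×3.2
Column 2: 2.661×0 + 19.91×2.84 + (z_c − 2.661 − 19.91)×3.2
The z_c×3.2 term appears on both sides and cancels. Collect the known terms of each column as K = Σ(ρt)_known − 3.2 × (depth of known layers): K_1 = 3.06206 − 3.2×1.082 = −0.40034; K_2 = 56.5444 − 3.2×(2.661 + 19.91) = −15.6828.
Balance: K_1 − x×(3.2 − 2.71) = K_2, so x = (K_1 − K_2)/(3.2 − 2.71) = 15.2825/0.49 = 31.2 km.

31.2 km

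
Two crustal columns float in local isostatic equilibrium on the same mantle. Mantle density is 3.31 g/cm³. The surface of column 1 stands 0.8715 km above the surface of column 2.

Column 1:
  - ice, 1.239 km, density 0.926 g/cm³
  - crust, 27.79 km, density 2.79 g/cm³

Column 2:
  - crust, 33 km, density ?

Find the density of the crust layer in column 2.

2.87 g/cm³

Take the compensation level at the base of the deeper column (depth z_c below the surface of column 1) and equate Σ ρ_i t_i down to z_c; mantle fills any gap and the z_c terms cancel.
Column 1: 1.239×0.926 + 27.79×2.79 + (z_c − 29.029)×3.31
Column 2: 0.8715×0 + 33×ρ + (z_c − 0.8715 − 33)×3.31
The z_c×3.31 term appears on both sides and cancels. Collect the known terms of each column as K = Σ(ρt)_known − 3.31 × (depth of known layers): K_1 = 78.681414 − 3.31×29.029 = −17.404576; K_2 = 0 − 3.31×(0.8715 + 33) = −112.114665.
Balance: K_1 = K_2 + 33×ρ, so ρ = (K_1 − K_2)/33 = 94.7101/33 = 2.87 g/cm³.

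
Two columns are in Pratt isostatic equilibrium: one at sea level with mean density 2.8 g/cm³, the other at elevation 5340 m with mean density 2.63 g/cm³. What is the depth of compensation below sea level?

82600 m

ρ_ref D = ρ (D + h) → D (ρ_ref − ρ) = ρ h.
D = ρ h/(ρ_ref − ρ) = 2.63 × 5340 m/(2.8 − 2.63) = 82600 m.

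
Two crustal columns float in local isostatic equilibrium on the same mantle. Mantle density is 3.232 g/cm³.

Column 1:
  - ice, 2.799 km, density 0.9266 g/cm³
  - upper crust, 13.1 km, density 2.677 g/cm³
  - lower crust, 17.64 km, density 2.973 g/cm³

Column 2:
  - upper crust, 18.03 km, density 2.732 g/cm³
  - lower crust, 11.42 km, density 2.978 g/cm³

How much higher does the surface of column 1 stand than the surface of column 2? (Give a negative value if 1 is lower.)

For any compensation level in the mantle, the mantle terms cancel and isostasy reduces to e = (Σt_1 − Σt_2) − (Σ(ρt)_1 − Σ(ρt)_2) / ρ_m.
Σt_1 = 33.539 km; Σt_2 = 29.45 km; Σ(ρt)_1 = 90.1059734; Σ(ρt)_2 = 83.26672 (in km·g/cm³).
e = (33.539 − 29.45) − (90.1059734 − 83.26672) / 3.232 = 1.97 km.

1.97 km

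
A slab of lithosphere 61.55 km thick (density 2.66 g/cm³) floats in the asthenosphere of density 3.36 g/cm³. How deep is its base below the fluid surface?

Draft d = t ρ_obj/ρ_fluid = 61.55 km × 2.66/3.36 = 48.7 km.

48.7 km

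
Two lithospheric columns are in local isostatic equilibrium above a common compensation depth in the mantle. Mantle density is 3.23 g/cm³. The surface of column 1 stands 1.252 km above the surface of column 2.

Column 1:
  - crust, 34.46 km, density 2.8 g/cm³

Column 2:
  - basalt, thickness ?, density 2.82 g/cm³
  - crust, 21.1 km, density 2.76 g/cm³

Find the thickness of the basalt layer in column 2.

2.09 km

Take the compensation level at the base of the deeper column (depth z_c below the surface of column 1) and equate Σ ρ_i t_i down to z_c; mantle fills any gap and the z_c terms cancel.
Column 1: 34.46×2.8 + (z_c − 34.46)×3.23
Column 2: 1.252×0 + x×2.82 + 21.1×2.76 + (z_c − 1.252 − 21.1 − x)×3.23
The z_c×3.23 term appears on both sides and cancels. Collect the known terms of each column as K = Σ(ρt)_known − 3.23 × (depth of known layers): K_1 = 96.488 − 3.23×34.46 = −14.8178; K_2 = 58.236 − 3.23×(1.252 + 21.1) = −13.96096.
Balance: K_1 = K_2 − x×(3.23 − 2.82), so x = (K_2 − K_1)/(3.23 − 2.82) = 0.85684/0.41 = 2.09 km.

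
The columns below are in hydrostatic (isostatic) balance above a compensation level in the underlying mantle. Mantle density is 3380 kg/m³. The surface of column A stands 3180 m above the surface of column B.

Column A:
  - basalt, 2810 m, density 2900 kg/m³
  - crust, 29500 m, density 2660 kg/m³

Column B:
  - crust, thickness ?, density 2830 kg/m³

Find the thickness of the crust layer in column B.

21500 m

Take the compensation level at the base of the deeper column (depth z_c below the surface of column A) and equate Σ ρ_i t_i down to z_c; mantle fills any gap and the z_c terms cancel.
Column A: 2810×2900 + 29500×2660 + (z_c − 32310)×3380
Column B: 3180×0 + x×2830 + (z_c − 3180 − 0 − x)×3380
The z_c×3380 term appears on both sides and cancels. Collect the known terms of each column as K = Σ(ρt)_known − 3380 × (depth of known layers): K_A = 86619000 − 3380×32310 = −22588800; K_B = 0 − 3380×(3180 + 0) = −10748400.
Balance: K_A = K_B − x×(3380 − 2830), so x = (K_B − K_A)/(3380 − 2830) = 11840400/550 = 21500 m.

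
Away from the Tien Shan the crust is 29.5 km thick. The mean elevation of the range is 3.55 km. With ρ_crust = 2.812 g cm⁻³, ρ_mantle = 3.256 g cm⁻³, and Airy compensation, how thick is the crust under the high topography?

55.5 km

Root depth r = h ρ_c / (ρ_m − ρ_c) = 3.55 km × 2.812 / 0.444 = 22.48 km.
Total thickness = T + h + r = 29.5 km + 3.55 km + 22.48 km = 55.5 km.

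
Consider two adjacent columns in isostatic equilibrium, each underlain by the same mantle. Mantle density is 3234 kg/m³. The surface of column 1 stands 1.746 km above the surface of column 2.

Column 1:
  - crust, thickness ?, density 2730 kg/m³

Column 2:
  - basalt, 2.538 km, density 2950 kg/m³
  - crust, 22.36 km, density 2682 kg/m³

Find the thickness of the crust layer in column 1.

37.1 km

Take the compensation level at the base of the deeper column (depth z_c below the surface of column 1) and equate Σ ρ_i t_i down to z_c; mantle fills any gap and the z_c terms cancel.
Column 1: x×2730 + (z_c − 0 − x)×3234
Column 2: 1.746×0 + 2.538×2950 + 22.36×2682 + (z_c − 1.746 − 24.898)×3234
The z_c×3234 term appears on both sides and cancels. Collect the known terms of each column as K = Σ(ρt)_known − 3234 × (depth of known layers): K_1 = 0 − 3234×0 = 0; K_2 = 67456.62 − 3234×(1.746 + 24.898) = −18710.076.
Balance: K_1 − x×(3234 − 2730) = K_2, so x = (K_1 − K_2)/(3234 − 2730) = 18710.1/504 = 37.1 km.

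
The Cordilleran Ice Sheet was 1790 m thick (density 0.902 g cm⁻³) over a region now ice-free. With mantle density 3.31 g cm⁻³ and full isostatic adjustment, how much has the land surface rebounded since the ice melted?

488 m

Removing the load lets mantle flow back in; uplift u satisfies ρ_ice t = ρ_m u.
u = t ρ_ice/ρ_m = 1790 m × 0.902/3.31 = 488 m.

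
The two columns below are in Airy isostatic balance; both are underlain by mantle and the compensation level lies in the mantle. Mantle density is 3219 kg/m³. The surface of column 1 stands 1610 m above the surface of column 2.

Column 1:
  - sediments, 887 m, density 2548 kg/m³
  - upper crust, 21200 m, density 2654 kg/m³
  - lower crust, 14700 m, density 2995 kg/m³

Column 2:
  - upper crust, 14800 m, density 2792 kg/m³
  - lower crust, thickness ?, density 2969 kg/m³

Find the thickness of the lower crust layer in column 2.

Take the compensation level at the base of the deeper column (depth z_c below the surface of column 1) and equate Σ ρ_i t_i down to z_c; mantle fills any gap and the z_c terms cancel.
Column 1: 887×2548 + 21200×2654 + 14700×2995 + (z_c − 36787)×3219
Column 2: 1610×0 + 14800×2792 + x×2969 + (z_c − 1610 − 14800 − x)×3219
The z_c×3219 term appears on both sides and cancels. Collect the known terms of each column as K = Σ(ρt)_known − 3219 × (depth of known layers): K_1 = 102551376 − 3219×36787 = −15865977; K_2 = 41321600 − 3219×(1610 + 14800) = −11502190.
Balance: K_1 = K_2 − x×(3219 − 2969), so x = (K_2 − K_1)/(3219 − 2969) = 4363790/250 = 17500 m.

17500 m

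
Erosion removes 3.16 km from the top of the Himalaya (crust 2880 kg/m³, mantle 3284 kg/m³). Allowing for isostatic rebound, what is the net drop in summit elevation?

0.389 km

Rebound u = e ρ_c/ρ_m = 3.16 km × 2880/3284 = 2.771 km.
Net surface drop = e − u = 3.16 km − 2.771 km = e (ρ_m − ρ_c)/ρ_m = 0.389 km.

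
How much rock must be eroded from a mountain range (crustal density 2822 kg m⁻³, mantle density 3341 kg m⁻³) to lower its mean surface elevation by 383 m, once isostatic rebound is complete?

Net drop Δ = e − u = e − e ρ_c/ρ_m = e (ρ_m − ρ_c)/ρ_m.
e = Δ ρ_m/(ρ_m − ρ_c) = 383 m × 3341/519 = 2470 m.

2470 m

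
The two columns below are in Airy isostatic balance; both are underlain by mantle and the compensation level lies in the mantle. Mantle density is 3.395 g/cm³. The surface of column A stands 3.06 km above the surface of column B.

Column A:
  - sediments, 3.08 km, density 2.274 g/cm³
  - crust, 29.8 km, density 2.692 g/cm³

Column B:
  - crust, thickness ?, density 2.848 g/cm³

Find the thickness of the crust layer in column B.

Take the compensation level at the base of the deeper column (depth z_c below the surface of column A) and equate Σ ρ_i t_i down to z_c; mantle fills any gap and the z_c terms cancel.
Column A: 3.08×2.274 + 29.8×2.692 + (z_c − 32.88)×3.395
Column B: 3.06×0 + x×2.848 + (z_c − 3.06 − 0 − x)×3.395
The z_c×3.395 term appears on both sides and cancels. Collect the known terms of each column as K = Σ(ρt)_known − 3.395 × (depth of known layers): K_A = 87.22552 − 3.395×32.88 = −24.40208; K_B = 0 − 3.395×(3.06 + 0) = −10.3887.
Balance: K_A = K_B − x×(3.395 − 2.848), so x = (K_B − K_A)/(3.395 − 2.848) = 14.0134/0.547 = 25.6 km.

25.6 km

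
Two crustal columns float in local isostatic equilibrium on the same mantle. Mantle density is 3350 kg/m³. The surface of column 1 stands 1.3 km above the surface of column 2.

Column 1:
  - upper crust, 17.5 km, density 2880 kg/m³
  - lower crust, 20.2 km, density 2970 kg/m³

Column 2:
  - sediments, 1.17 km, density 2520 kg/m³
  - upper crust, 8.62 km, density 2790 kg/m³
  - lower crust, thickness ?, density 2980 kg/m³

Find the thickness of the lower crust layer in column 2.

15.5 km

Take the compensation level at the base of the deeper column (depth z_c below the surface of column 1) and equate Σ ρ_i t_i down to z_c; mantle fills any gap and the z_c terms cancel.
Column 1: 17.5×2880 + 20.2×2970 + (z_c − 37.7)×3350
Column 2: 1.3×0 + 1.17×2520 + 8.62×2790 + x×2980 + (z_c − 1.3 − 9.79 − x)×3350
The z_c×3350 term appears on both sides and cancels. Collect the known terms of each column as K = Σ(ρt)_known − 3350 × (depth of known layers): K_1 = 110394 − 3350×37.7 = −15901; K_2 = 26998.2 − 3350×(1.3 + 9.79) = −10153.3.
Balance: K_1 = K_2 − x×(3350 − 2980), so x = (K_2 − K_1)/(3350 − 2980) = 5747.7/370 = 15.5 km.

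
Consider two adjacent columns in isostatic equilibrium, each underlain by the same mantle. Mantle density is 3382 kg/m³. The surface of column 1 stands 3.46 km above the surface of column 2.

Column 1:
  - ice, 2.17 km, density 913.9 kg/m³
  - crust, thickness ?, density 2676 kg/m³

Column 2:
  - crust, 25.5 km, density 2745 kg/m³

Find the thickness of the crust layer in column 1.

32 km

Take the compensation level at the base of the deeper column (depth z_c below the surface of column 1) and equate Σ ρ_i t_i down to z_c; mantle fills any gap and the z_c terms cancel.
Column 1: 2.17×913.9 + x×2676 + (z_c − 2.17 − x)×3382
Column 2: 3.46×0 + 25.5×2745 + (z_c − 3.46 − 25.5)×3382
The z_c×3382 term appears on both sides and cancels. Collect the known terms of each column as K = Σ(ρt)_known − 3382 × (depth of known layers): K_1 = 1983.163 − 3382×2.17 = −5355.777; K_2 = 69997.5 − 3382×(3.46 + 25.5) = −27945.22.
Balance: K_1 − x×(3382 − 2676) = K_2, so x = (K_1 − K_2)/(3382 − 2676) = 22589.4/706 = 32 km.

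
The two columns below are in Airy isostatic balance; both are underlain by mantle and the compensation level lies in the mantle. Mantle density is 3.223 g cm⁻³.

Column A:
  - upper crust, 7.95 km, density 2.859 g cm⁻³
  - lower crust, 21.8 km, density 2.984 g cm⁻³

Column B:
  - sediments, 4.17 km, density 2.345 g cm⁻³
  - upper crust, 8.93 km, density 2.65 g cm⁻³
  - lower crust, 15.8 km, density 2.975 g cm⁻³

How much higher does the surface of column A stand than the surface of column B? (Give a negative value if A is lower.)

−1.42 km

For any compensation level in the mantle, the mantle terms cancel and isostasy reduces to e = (Σt_A − Σt_B) − (Σ(ρt)_A − Σ(ρt)_B) / ρ_m.
Σt_A = 29.75 km; Σt_B = 28.9 km; Σ(ρt)_A = 87.78025; Σ(ρt)_B = 80.44815 (in km·g cm⁻³).
e = (29.75 − 28.9) − (87.78025 − 80.44815) / 3.223 = −1.42 km.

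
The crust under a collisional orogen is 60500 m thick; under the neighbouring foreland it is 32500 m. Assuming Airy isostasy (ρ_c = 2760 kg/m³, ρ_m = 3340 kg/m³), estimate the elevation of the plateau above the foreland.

4860 m

Excess crust Δ = 60500 m − 32500 m = 28000 m, split between elevation h and root r with h + r = Δ.
Airy balance ρ_c h = (ρ_m − ρ_c) r gives r = h ρ_c/(ρ_m − ρ_c), so h (1 + ρ_c/(ρ_m − ρ_c)) = Δ, i.e. h = Δ (ρ_m − ρ_c)/ρ_m.
h = 28000 m × 580/3340 = 4860 m.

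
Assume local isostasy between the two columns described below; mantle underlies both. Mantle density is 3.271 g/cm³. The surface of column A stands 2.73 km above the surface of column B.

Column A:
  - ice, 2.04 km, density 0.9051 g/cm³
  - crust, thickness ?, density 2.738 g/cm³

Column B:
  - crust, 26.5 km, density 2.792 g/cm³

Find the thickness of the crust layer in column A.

Take the compensation level at the base of the deeper column (depth z_c below the surface of column A) and equate Σ ρ_i t_i down to z_c; mantle fills any gap and the z_c terms cancel.
Column A: 2.04×0.9051 + x×2.738 + (z_c − 2.04 − x)×3.271
Column B: 2.73×0 + 26.5×2.792 + (z_c − 2.73 − 26.5)×3.271
The z_c×3.271 term appears on both sides and cancels. Collect the known terms of each column as K = Σ(ρt)_known − 3.271 × (depth of known layers): K_A = 1.846404 − 3.271×2.04 = −4.826436; K_B = 73.988 − 3.271×(2.73 + 26.5) = −21.62333.
Balance: K_A − x×(3.271 − 2.738) = K_B, so x = (K_A − K_B)/(3.271 − 2.738) = 16.7969/0.533 = 31.5 km.

31.5 km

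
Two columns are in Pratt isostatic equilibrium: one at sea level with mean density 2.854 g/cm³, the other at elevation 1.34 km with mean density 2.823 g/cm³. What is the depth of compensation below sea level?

ρ_ref D = ρ (D + h) → D (ρ_ref − ρ) = ρ h.
D = ρ h/(ρ_ref − ρ) = 2.823 × 1.34 km/(2.854 − 2.823) = 122 km.

122 km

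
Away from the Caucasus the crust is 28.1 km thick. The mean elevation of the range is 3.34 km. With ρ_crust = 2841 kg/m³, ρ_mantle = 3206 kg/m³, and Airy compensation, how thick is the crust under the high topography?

Root depth r = h ρ_c / (ρ_m − ρ_c) = 3.34 km × 2841 / 365 = 26 km.
Total thickness = T + h + r = 28.1 km + 3.34 km + 26 km = 57.4 km.

57.4 km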